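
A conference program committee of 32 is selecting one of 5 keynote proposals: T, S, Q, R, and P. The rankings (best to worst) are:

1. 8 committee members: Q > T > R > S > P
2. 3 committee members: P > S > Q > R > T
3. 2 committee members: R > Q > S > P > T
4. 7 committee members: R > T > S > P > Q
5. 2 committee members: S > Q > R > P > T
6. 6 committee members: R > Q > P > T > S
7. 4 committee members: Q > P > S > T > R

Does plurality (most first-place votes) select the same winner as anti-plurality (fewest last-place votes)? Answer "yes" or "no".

yes

Plurality — first-place votes: T 0, S 2, Q 12, R 15, P 3. Winner: R.
Anti-plurality — last-place votes: T 7, S 6, Q 7, R 4, P 8. Winner: R.
The two methods agree.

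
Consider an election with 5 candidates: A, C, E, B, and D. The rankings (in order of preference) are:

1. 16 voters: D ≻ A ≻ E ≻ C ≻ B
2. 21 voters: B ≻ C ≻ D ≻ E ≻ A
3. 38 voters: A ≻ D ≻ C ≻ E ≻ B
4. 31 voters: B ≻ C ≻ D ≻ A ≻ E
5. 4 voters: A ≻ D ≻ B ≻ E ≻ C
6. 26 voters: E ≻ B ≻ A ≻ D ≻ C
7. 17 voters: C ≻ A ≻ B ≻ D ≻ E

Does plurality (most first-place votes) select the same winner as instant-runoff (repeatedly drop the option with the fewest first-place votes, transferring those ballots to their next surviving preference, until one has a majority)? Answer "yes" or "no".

Plurality — first-place votes: A 42, C 17, E 26, B 52, D 16. Winner: B.
Instant-runoff — R1 A 42, C 17, E 26, B 52, D 16 (D out); R2 A 58, C 17, E 26, B 52 (C out); R3 A 75, E 26, B 52 (E out); R4 A 75, B 78 (B winner). Winner: B.
The two methods agree.

yes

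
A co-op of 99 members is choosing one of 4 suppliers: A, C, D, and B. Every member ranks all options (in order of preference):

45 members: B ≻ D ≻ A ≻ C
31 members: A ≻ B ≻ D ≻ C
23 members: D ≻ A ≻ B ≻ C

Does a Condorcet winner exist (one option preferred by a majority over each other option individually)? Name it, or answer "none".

none

Checking pairwise contests:
D beats A 68–31.
A beats C 99–0.
B beats D 76–23.
A beats B 54–45.
Every option loses at least one head-to-head, so there is no Condorcet winner.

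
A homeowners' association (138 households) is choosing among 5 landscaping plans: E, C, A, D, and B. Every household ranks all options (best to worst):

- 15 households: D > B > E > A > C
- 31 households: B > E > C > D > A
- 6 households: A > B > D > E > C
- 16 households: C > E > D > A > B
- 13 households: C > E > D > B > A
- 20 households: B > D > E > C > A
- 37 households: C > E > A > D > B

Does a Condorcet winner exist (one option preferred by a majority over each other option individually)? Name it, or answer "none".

none

Checking pairwise contests:
B beats E 72–66.
E beats C 72–66.
E beats A 132–6.
E beats D 97–41.
D beats B 81–57.
Every option loses at least one head-to-head, so there is no Condorcet winner.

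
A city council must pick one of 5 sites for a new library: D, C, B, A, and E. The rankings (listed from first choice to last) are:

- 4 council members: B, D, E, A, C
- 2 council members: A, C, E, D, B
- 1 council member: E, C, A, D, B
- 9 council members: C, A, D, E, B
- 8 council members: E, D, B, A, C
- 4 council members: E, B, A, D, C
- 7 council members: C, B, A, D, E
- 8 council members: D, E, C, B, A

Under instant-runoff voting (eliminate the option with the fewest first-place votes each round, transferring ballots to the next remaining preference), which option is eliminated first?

A

Round 1: D 8, C 16, B 4, A 2, E 13. Eliminate A.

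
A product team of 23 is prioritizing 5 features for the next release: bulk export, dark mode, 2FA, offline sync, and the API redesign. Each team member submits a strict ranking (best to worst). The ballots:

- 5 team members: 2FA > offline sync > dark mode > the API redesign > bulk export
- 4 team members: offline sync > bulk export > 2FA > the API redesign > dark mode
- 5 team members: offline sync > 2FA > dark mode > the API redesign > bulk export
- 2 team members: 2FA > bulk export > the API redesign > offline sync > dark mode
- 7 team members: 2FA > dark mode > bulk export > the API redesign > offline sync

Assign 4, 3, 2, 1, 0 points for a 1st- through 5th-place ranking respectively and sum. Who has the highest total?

2FA

bulk export: 5·0 + 4·3 + 5·0 + 2·3 + 7·2 = 32
dark mode: 5·2 + 4·0 + 5·2 + 2·0 + 7·3 = 41
2FA: 5·4 + 4·2 + 5·3 + 2·4 + 7·4 = 79
offline sync: 5·3 + 4·4 + 5·4 + 2·1 + 7·0 = 53
the API redesign: 5·1 + 4·1 + 5·1 + 2·2 + 7·1 = 25
2FA has the highest Borda score (79).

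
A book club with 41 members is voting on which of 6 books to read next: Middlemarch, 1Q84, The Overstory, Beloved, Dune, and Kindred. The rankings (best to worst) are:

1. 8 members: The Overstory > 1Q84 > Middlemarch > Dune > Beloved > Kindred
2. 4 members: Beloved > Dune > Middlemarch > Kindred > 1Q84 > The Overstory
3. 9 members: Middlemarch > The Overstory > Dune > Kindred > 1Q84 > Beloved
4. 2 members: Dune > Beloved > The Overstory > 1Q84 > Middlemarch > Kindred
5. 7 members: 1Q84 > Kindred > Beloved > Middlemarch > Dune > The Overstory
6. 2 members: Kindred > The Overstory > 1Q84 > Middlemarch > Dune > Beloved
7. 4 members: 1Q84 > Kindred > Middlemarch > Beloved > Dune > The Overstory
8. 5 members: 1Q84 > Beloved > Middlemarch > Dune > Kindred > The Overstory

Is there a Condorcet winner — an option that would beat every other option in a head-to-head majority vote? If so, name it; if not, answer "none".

Checking pairwise contests:
1Q84 beats Middlemarch 28–13.
The Overstory beats 1Q84 21–20.
Middlemarch beats The Overstory 29–12.
Middlemarch beats Beloved 23–18.
Middlemarch beats Dune 35–6.
Middlemarch beats Kindred 28–13.
Every option loses at least one head-to-head, so there is no Condorcet winner.

none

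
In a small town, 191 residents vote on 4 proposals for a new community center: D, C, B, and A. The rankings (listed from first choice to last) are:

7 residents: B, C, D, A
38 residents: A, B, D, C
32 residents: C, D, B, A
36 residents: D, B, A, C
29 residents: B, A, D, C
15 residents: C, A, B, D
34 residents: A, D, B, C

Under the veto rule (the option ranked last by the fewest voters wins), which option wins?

B

Last-place votes: D 15, C 137, B 0, A 39.
B is ranked last by the fewest voters, so B wins.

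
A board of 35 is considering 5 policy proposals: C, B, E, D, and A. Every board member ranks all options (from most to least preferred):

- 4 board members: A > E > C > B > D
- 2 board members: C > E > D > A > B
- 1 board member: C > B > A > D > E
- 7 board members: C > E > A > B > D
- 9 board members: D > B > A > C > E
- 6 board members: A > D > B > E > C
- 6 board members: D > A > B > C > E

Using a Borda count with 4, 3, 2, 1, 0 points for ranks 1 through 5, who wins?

A

C: 4·2 + 2·4 + 1·4 + 7·4 + 9·1 + 6·0 + 6·1 = 63
B: 4·1 + 2·0 + 1·3 + 7·1 + 9·3 + 6·2 + 6·2 = 65
E: 4·3 + 2·3 + 1·0 + 7·3 + 9·0 + 6·1 + 6·0 = 45
D: 4·0 + 2·2 + 1·1 + 7·0 + 9·4 + 6·3 + 6·4 = 83
A: 4·4 + 2·1 + 1·2 + 7·2 + 9·2 + 6·4 + 6·3 = 94
A has the highest Borda score (94).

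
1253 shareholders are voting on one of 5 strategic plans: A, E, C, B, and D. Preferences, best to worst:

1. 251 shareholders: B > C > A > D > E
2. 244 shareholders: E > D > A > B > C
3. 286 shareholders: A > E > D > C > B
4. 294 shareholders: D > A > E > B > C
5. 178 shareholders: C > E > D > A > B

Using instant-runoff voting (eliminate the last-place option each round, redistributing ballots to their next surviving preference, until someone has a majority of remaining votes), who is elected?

A

Round 1: A 286, E 244, C 178, B 251, D 294. Eliminate C.
Round 2: A 286, E 422, B 251, D 294. Eliminate B.
Round 3: A 537, E 422, D 294. Eliminate D.
Round 4: A 831, E 422. A has a majority.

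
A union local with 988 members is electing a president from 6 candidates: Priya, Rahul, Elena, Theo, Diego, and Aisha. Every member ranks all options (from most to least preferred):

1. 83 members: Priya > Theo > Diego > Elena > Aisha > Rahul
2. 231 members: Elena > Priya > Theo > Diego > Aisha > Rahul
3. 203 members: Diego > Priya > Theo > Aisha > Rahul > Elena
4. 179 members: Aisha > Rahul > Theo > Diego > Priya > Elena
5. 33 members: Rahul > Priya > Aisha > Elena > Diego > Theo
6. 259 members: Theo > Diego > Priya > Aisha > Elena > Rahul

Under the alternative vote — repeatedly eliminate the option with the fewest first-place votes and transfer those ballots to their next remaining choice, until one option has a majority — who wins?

Theo

Round 1: Priya 83, Rahul 33, Elena 231, Theo 259, Diego 203, Aisha 179. Eliminate Rahul.
Round 2: Priya 116, Elena 231, Theo 259, Diego 203, Aisha 179. Eliminate Priya.
Round 3: Elena 231, Theo 342, Diego 203, Aisha 212. Eliminate Diego.
Round 4: Elena 231, Theo 545, Aisha 212. Theo has a majority.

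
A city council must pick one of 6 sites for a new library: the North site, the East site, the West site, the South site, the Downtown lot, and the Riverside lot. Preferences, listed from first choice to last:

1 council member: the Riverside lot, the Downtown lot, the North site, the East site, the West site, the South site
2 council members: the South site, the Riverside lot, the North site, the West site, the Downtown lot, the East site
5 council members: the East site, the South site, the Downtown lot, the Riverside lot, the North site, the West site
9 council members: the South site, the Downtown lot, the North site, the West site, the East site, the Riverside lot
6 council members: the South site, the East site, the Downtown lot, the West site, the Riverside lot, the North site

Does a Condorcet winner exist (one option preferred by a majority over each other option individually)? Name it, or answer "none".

the South site

the South site vs the North site: 22–1 for the South site.
the South site vs the East site: 17–6 for the South site.
the South site vs the West site: 22–1 for the South site.
the South site vs the Downtown lot: 22–1 for the South site.
the South site vs the Riverside lot: 22–1 for the South site.
the South site beats every other option head-to-head.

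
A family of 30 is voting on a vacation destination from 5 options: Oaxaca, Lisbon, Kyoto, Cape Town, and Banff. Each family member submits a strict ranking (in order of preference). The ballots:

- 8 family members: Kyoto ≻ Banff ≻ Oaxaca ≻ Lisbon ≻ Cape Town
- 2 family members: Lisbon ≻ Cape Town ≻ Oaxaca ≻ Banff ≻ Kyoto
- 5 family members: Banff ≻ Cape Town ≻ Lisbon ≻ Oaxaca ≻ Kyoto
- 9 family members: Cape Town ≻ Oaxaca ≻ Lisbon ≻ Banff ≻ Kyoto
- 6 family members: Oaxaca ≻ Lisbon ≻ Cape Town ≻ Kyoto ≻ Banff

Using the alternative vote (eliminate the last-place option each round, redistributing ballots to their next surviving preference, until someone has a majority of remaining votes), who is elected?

Round 1: Oaxaca 6, Lisbon 2, Kyoto 8, Cape Town 9, Banff 5. Eliminate Lisbon.
Round 2: Oaxaca 6, Kyoto 8, Cape Town 11, Banff 5. Eliminate Banff.
Round 3: Oaxaca 6, Kyoto 8, Cape Town 16. Cape Town has a majority.

Cape Town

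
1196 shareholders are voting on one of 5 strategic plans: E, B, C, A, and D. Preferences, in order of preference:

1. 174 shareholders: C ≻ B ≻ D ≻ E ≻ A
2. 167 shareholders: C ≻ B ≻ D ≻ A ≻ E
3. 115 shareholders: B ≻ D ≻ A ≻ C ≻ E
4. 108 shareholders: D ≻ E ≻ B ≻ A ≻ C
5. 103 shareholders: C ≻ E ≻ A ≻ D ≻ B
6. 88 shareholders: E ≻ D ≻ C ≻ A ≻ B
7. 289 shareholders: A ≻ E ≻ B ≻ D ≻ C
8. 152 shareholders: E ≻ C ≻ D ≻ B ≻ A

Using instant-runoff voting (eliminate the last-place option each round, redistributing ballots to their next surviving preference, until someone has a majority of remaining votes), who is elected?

C

Round 1: E 240, B 115, C 444, A 289, D 108. Eliminate D.
Round 2: E 348, B 115, C 444, A 289. Eliminate B.
Round 3: E 348, C 444, A 404. Eliminate E.
Round 4: C 684, A 512. C has a majority.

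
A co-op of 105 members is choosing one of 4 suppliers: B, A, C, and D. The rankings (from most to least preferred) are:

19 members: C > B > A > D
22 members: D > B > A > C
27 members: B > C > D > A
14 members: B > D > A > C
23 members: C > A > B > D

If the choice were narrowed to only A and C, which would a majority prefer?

Voters preferring A to C: 36; preferring C to A: 69.
C wins the head-to-head.

C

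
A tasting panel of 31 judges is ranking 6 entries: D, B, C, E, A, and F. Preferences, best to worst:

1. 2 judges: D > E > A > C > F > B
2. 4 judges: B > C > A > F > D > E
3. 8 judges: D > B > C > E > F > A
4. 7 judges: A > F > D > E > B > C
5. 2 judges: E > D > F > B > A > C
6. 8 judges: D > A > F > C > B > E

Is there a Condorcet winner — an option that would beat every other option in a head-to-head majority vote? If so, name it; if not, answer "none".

D vs B: 27–4 for D.
D vs C: 27–4 for D.
D vs E: 29–2 for D.
D vs A: 20–11 for D.
D vs F: 20–11 for D.
D beats every other option head-to-head.

D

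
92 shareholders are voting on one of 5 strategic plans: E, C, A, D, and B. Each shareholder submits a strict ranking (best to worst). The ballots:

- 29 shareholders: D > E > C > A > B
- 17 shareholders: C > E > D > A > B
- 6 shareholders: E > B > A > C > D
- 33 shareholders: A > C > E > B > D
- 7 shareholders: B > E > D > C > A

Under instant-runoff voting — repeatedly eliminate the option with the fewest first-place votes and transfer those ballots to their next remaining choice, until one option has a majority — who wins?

Round 1: E 6, C 17, A 33, D 29, B 7. Eliminate E.
Round 2: C 17, A 33, D 29, B 13. Eliminate B.
Round 3: C 17, A 39, D 36. Eliminate C.
Round 4: A 39, D 53. D has a majority.

D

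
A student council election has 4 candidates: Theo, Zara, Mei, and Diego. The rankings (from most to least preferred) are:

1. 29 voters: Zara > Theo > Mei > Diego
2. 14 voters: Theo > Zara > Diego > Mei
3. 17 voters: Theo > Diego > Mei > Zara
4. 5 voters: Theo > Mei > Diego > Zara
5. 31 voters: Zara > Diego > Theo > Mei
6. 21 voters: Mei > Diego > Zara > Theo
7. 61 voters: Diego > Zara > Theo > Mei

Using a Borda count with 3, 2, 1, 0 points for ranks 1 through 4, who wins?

Theo: 29·2 + 14·3 + 17·3 + 5·3 + 31·1 + 21·0 + 61·1 = 258
Zara: 29·3 + 14·2 + 17·0 + 5·0 + 31·3 + 21·1 + 61·2 = 351
Mei: 29·1 + 14·0 + 17·1 + 5·2 + 31·0 + 21·3 + 61·0 = 119
Diego: 29·0 + 14·1 + 17·2 + 5·1 + 31·2 + 21·2 + 61·3 = 340
Zara has the highest Borda score (351).

Zara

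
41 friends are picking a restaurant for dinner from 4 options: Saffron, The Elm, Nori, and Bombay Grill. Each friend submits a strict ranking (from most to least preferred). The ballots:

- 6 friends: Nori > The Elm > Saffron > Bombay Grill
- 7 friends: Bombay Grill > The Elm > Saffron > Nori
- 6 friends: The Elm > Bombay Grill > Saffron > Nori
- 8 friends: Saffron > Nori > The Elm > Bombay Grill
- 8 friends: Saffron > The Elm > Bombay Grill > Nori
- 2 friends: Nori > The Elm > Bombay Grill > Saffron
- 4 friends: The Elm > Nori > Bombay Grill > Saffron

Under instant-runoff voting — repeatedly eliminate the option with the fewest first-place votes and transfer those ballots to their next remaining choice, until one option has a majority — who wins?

The Elm

Round 1: Saffron 16, The Elm 10, Nori 8, Bombay Grill 7. Eliminate Bombay Grill.
Round 2: Saffron 16, The Elm 17, Nori 8. Eliminate Nori.
Round 3: Saffron 16, The Elm 25. The Elm has a majority.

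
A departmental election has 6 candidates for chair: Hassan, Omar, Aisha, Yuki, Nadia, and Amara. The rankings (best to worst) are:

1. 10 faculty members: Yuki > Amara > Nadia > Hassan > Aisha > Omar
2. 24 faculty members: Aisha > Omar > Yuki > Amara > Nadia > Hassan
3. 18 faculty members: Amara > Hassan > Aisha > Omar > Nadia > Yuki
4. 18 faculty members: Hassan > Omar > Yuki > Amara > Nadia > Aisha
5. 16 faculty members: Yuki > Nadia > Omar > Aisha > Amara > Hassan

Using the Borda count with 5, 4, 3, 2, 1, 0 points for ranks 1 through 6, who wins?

Yuki

Hassan: 10·2 + 24·0 + 18·4 + 18·5 + 16·0 = 182
Omar: 10·0 + 24·4 + 18·2 + 18·4 + 16·3 = 252
Aisha: 10·1 + 24·5 + 18·3 + 18·0 + 16·2 = 216
Yuki: 10·5 + 24·3 + 18·0 + 18·3 + 16·5 = 256
Nadia: 10·3 + 24·1 + 18·1 + 18·1 + 16·4 = 154
Amara: 10·4 + 24·2 + 18·5 + 18·2 + 16·1 = 230
Yuki has the highest Borda score (256).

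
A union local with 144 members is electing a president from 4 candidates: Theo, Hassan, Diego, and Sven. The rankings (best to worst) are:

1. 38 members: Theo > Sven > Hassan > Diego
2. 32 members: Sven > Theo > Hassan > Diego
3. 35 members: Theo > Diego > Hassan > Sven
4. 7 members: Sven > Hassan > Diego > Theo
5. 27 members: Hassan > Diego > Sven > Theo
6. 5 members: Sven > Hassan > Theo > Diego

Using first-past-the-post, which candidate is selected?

First-place votes: Theo 73, Hassan 27, Diego 0, Sven 44.
Theo has the most first-place votes.

Theo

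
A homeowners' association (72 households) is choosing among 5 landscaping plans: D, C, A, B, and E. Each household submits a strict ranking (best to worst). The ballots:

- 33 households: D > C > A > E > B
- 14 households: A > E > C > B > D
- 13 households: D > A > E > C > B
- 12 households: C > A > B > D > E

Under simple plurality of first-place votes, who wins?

First-place votes: D 46, C 12, A 14, B 0, E 0.
D has the most first-place votes.

D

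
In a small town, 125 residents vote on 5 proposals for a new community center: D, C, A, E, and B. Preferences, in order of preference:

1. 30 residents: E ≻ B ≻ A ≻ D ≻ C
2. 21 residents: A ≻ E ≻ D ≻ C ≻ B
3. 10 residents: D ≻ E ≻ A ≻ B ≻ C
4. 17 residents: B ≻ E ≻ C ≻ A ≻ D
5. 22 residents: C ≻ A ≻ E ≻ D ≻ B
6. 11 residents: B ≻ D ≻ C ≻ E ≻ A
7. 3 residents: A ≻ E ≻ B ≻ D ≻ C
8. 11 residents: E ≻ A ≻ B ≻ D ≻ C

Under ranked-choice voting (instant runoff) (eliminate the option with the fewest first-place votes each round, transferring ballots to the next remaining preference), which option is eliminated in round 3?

B

Round 1: D 10, C 22, A 24, E 41, B 28. Eliminate D.
Round 2: C 22, A 24, E 51, B 28. Eliminate C.
Round 3: A 46, E 51, B 28. Eliminate B.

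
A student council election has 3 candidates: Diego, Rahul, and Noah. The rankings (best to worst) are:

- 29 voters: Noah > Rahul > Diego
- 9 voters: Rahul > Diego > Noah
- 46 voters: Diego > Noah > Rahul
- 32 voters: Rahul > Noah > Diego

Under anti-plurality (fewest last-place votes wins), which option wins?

Noah

Last-place votes: Diego 61, Rahul 46, Noah 9.
Noah is ranked last by the fewest voters, so Noah wins.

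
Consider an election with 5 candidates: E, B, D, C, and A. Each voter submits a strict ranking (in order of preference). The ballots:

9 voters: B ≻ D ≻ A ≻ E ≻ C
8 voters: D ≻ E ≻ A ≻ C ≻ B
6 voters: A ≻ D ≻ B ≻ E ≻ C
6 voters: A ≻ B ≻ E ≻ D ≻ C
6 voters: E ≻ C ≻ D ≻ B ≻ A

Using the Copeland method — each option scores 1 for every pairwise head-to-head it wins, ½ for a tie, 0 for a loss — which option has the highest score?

E: beats C; loses to B, D, and A → score 1.
B: beats E and C; loses to D and A → score 2.
D: beats E, B, C, and A → score 4.
C: loses to E, B, D, and A → score 0.
A: beats E, B, and C; loses to D → score 3.
D has the best pairwise record.

D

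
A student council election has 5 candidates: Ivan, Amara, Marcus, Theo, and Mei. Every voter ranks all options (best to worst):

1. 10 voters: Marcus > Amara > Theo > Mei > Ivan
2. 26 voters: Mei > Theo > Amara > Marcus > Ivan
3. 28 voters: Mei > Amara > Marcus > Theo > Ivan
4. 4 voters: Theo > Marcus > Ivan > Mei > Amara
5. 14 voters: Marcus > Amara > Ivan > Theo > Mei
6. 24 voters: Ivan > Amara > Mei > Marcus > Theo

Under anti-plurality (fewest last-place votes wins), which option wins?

Marcus

Last-place votes: Ivan 64, Amara 4, Marcus 0, Theo 24, Mei 14.
Marcus is ranked last by the fewest voters, so Marcus wins.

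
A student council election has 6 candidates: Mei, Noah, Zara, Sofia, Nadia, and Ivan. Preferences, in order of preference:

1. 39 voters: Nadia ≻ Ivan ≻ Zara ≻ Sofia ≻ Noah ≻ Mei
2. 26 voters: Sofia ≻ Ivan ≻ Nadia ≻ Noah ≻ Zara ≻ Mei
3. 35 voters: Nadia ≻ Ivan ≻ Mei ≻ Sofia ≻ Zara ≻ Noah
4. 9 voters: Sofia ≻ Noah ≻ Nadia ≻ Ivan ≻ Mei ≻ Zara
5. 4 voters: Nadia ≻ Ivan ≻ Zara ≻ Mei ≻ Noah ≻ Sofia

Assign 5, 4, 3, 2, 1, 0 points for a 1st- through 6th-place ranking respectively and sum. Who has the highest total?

Mei: 39·0 + 26·0 + 35·3 + 9·1 + 4·2 = 122
Noah: 39·1 + 26·2 + 35·0 + 9·4 + 4·1 = 131
Zara: 39·3 + 26·1 + 35·1 + 9·0 + 4·3 = 190
Sofia: 39·2 + 26·5 + 35·2 + 9·5 + 4·0 = 323
Nadia: 39·5 + 26·3 + 35·5 + 9·3 + 4·5 = 495
Ivan: 39·4 + 26·4 + 35·4 + 9·2 + 4·4 = 434
Nadia has the highest Borda score (495).

Nadia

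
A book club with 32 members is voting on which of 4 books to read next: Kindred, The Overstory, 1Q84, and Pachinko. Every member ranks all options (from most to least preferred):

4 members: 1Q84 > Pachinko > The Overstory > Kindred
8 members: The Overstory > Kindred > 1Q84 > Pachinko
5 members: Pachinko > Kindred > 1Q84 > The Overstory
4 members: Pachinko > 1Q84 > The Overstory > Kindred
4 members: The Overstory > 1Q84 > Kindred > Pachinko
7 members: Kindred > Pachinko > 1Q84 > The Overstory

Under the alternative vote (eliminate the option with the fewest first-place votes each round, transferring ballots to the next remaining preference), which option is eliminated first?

1Q84

Round 1: Kindred 7, The Overstory 12, 1Q84 4, Pachinko 9. Eliminate 1Q84.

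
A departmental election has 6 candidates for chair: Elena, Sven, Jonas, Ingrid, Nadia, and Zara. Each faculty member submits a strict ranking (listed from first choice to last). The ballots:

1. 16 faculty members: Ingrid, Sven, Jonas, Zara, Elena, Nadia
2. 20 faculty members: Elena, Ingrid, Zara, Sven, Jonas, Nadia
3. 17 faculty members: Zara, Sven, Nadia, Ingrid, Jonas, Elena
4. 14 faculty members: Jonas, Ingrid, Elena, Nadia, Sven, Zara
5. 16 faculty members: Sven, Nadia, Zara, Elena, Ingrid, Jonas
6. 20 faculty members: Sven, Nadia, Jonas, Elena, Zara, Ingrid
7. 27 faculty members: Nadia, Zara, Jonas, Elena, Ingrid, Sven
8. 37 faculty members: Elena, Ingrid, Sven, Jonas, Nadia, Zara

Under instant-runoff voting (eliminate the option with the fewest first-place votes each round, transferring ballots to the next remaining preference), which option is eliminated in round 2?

Round 1: Elena 57, Sven 36, Jonas 14, Ingrid 16, Nadia 27, Zara 17. Eliminate Jonas.
Round 2: Elena 57, Sven 36, Ingrid 30, Nadia 27, Zara 17. Eliminate Zara.

Zara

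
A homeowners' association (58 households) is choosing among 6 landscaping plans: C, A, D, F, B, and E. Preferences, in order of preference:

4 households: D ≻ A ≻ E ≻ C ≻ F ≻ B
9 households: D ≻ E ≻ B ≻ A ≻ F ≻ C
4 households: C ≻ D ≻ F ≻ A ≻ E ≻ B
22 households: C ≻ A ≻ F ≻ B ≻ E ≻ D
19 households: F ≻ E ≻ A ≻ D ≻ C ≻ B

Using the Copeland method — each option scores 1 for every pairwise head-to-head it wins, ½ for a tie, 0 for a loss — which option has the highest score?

A

C: beats F and B; loses to A, D, and E → score 2.
A: beats C, D, F, B, and E → score 5.
D: beats C and B; loses to A, F, and E → score 2.
F: beats D, B, and E; loses to C and A → score 3.
B: loses to C, A, D, F, and E → score 0.
E: beats C, D, and B; loses to A and F → score 3.
A has the best pairwise record.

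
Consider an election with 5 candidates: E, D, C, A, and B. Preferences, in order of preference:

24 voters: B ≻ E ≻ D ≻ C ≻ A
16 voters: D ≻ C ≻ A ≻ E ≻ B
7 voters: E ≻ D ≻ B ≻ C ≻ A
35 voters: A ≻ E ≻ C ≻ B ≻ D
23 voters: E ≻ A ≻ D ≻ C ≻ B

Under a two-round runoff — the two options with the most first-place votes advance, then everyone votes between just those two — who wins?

Round 1 first-place votes: E 30, D 16, C 0, A 35, B 24.
A and E advance.
Runoff: A is preferred to E by 51 voters; E by 54.
E wins the runoff.

E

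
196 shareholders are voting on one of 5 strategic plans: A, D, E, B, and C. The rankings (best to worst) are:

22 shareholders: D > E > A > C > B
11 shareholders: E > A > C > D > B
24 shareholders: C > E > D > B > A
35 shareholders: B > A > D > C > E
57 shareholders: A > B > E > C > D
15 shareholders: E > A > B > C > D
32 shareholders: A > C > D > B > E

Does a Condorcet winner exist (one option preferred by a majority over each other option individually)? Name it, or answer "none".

A

A vs D: 150–46 for A.
A vs E: 124–72 for A.
A vs B: 137–59 for A.
A vs C: 172–24 for A.
A beats every other option head-to-head.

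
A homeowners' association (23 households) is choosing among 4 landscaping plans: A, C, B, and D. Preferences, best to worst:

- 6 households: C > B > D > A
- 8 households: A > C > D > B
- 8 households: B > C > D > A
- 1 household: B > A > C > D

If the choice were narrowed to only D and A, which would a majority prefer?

Voters preferring D to A: 14; preferring A to D: 9.
D wins the head-to-head.

D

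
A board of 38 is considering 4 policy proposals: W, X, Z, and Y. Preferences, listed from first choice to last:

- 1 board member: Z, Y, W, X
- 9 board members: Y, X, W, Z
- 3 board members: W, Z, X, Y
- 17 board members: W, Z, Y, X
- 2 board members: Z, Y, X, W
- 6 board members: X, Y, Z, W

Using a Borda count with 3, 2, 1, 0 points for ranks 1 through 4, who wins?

W

W: 1·1 + 9·1 + 3·3 + 17·3 + 2·0 + 6·0 = 70
X: 1·0 + 9·2 + 3·1 + 17·0 + 2·1 + 6·3 = 41
Z: 1·3 + 9·0 + 3·2 + 17·2 + 2·3 + 6·1 = 55
Y: 1·2 + 9·3 + 3·0 + 17·1 + 2·2 + 6·2 = 62
W has the highest Borda score (70).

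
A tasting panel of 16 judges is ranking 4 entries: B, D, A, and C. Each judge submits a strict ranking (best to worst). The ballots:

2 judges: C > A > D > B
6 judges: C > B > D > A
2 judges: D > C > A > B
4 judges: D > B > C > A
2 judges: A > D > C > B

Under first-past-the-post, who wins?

C

First-place votes: B 0, D 6, A 2, C 8.
C has the most first-place votes.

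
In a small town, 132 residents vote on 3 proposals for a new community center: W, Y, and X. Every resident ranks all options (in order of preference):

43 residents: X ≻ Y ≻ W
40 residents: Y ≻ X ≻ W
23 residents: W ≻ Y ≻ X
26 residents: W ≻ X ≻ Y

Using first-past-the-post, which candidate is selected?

First-place votes: W 49, Y 40, X 43.
W has the most first-place votes.

W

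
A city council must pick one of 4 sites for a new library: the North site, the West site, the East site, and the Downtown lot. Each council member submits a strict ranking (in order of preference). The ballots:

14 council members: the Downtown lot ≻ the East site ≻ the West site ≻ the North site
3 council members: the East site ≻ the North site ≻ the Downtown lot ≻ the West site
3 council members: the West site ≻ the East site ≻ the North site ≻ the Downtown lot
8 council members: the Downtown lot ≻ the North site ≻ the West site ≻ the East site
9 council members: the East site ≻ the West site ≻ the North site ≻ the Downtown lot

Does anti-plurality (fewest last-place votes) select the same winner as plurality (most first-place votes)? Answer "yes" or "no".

no

Anti-plurality — last-place votes: the North site 14, the West site 3, the East site 8, the Downtown lot 12. Winner: the West site.
Plurality — first-place votes: the North site 0, the West site 3, the East site 12, the Downtown lot 22. Winner: the Downtown lot.
The two methods disagree.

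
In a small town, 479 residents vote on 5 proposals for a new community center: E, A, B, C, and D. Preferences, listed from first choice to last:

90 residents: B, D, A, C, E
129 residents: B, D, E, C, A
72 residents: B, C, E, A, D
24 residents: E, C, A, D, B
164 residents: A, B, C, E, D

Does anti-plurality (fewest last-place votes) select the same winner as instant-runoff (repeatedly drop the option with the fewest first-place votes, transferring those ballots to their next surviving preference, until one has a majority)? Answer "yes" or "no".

Anti-plurality — last-place votes: E 90, A 129, B 24, C 0, D 236. Winner: C.
Instant-runoff — R1 E 24, A 164, B 291, C 0, D 0 (B winner). Winner: B.
The two methods disagree.

no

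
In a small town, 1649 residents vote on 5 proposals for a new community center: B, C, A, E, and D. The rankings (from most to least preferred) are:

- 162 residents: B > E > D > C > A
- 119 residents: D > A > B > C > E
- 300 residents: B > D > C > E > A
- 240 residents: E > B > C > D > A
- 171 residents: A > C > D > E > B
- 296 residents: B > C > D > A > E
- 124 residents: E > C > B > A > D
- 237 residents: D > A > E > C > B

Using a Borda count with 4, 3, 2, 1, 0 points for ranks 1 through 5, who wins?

B

B: 162·4 + 119·2 + 300·4 + 240·3 + 171·0 + 296·4 + 124·2 + 237·0 = 4238
C: 162·1 + 119·1 + 300·2 + 240·2 + 171·3 + 296·3 + 124·3 + 237·1 = 3371
A: 162·0 + 119·3 + 300·0 + 240·0 + 171·4 + 296·1 + 124·1 + 237·3 = 2172
E: 162·3 + 119·0 + 300·1 + 240·4 + 171·1 + 296·0 + 124·4 + 237·2 = 2887
D: 162·2 + 119·4 + 300·3 + 240·1 + 171·2 + 296·2 + 124·0 + 237·4 = 3822
B has the highest Borda score (4238).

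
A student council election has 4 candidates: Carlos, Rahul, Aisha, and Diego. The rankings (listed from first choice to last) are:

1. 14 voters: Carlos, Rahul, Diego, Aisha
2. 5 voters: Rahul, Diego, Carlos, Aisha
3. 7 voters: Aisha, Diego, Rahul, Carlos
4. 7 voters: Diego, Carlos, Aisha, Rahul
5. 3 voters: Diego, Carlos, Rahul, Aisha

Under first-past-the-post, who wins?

Carlos

First-place votes: Carlos 14, Rahul 5, Aisha 7, Diego 10.
Carlos has the most first-place votes.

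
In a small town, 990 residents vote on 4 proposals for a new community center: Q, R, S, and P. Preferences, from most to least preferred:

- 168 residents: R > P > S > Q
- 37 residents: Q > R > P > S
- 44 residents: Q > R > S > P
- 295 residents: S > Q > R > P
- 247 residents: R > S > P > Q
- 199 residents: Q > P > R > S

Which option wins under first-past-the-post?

First-place votes: Q 280, R 415, S 295, P 0.
R has the most first-place votes.

R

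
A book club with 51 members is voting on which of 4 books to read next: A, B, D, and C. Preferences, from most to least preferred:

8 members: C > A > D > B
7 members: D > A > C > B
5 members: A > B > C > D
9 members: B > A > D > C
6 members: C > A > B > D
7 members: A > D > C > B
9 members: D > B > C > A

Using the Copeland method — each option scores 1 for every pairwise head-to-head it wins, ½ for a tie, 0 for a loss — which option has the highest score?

A

A: beats B, D, and C → score 3.
B: loses to A, D, and C → score 0.
D: beats B and C; loses to A → score 2.
C: beats B; loses to A and D → score 1.
A has the best pairwise record.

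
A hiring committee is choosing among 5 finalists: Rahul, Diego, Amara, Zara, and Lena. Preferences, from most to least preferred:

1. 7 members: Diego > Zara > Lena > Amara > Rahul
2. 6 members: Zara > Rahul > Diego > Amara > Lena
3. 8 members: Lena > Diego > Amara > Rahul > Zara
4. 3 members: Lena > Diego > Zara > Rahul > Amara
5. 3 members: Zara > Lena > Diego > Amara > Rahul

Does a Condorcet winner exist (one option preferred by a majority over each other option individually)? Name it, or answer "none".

none

Checking pairwise contests:
Diego beats Rahul 21–6.
Lena beats Diego 14–13.
Diego beats Amara 27–0.
Diego beats Zara 18–9.
Zara beats Lena 16–11.
Every option loses at least one head-to-head, so there is no Condorcet winner.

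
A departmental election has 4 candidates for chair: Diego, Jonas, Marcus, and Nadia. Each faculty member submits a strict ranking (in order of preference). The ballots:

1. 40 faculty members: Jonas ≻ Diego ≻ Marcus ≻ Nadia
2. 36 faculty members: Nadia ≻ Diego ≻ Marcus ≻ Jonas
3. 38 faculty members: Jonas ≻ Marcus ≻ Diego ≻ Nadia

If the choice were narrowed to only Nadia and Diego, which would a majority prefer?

Voters preferring Nadia to Diego: 36; preferring Diego to Nadia: 78.
Diego wins the head-to-head.

Diego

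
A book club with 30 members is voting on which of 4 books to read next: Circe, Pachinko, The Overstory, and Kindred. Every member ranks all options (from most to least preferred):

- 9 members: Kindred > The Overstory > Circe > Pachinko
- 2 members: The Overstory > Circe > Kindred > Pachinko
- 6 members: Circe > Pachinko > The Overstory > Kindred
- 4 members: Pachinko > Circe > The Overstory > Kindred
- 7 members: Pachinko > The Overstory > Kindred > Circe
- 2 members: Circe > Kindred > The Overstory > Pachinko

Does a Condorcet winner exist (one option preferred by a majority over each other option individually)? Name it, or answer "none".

none

Checking pairwise contests:
The Overstory beats Circe 18–12.
Circe beats Pachinko 19–11.
Pachinko beats The Overstory 17–13.
Pachinko beats Kindred 17–13.
Every option loses at least one head-to-head, so there is no Condorcet winner.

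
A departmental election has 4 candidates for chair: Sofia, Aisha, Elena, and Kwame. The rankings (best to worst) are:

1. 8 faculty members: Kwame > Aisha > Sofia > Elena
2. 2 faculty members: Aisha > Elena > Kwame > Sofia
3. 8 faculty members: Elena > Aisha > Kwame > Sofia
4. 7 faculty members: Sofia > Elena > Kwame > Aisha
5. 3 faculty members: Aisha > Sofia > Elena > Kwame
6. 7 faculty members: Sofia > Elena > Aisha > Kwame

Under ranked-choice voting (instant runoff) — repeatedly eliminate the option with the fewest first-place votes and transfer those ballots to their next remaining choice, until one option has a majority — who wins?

Sofia

Round 1: Sofia 14, Aisha 5, Elena 8, Kwame 8. Eliminate Aisha.
Round 2: Sofia 17, Elena 10, Kwame 8. Eliminate Kwame.
Round 3: Sofia 25, Elena 10. Sofia has a majority.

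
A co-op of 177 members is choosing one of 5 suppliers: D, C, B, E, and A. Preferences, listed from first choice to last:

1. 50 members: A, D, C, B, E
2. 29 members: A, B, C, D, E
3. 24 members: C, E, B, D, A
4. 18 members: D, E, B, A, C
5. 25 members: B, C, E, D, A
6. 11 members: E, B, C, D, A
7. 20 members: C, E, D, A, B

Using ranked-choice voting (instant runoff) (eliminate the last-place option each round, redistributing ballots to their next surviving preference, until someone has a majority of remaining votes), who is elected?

A

Round 1: D 18, C 44, B 25, E 11, A 79. Eliminate E.
Round 2: D 18, C 44, B 36, A 79. Eliminate D.
Round 3: C 44, B 54, A 79. Eliminate C.
Round 4: B 78, A 99. A has a majority.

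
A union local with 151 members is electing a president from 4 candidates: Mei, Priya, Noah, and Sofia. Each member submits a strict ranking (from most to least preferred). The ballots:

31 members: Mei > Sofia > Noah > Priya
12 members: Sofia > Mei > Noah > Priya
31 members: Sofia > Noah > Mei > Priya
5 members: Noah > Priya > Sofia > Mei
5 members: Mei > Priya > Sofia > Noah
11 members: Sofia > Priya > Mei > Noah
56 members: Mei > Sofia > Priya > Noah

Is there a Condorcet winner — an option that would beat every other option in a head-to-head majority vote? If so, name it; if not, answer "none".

Mei vs Priya: 135–16 for Mei.
Mei vs Noah: 115–36 for Mei.
Mei vs Sofia: 92–59 for Mei.
Mei beats every other option head-to-head.

Mei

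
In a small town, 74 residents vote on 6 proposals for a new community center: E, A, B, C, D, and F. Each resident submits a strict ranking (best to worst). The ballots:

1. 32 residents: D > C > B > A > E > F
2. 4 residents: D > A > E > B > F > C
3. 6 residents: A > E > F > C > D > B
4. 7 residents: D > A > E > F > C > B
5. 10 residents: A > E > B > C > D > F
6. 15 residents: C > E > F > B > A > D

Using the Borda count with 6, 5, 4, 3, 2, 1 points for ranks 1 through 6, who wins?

E: 32·2 + 4·4 + 6·5 + 7·4 + 10·5 + 15·5 = 263
A: 32·3 + 4·5 + 6·6 + 7·5 + 10·6 + 15·2 = 277
B: 32·4 + 4·3 + 6·1 + 7·1 + 10·4 + 15·3 = 238
C: 32·5 + 4·1 + 6·3 + 7·2 + 10·3 + 15·6 = 316
D: 32·6 + 4·6 + 6·2 + 7·6 + 10·2 + 15·1 = 305
F: 32·1 + 4·2 + 6·4 + 7·3 + 10·1 + 15·4 = 155
C has the highest Borda score (316).

C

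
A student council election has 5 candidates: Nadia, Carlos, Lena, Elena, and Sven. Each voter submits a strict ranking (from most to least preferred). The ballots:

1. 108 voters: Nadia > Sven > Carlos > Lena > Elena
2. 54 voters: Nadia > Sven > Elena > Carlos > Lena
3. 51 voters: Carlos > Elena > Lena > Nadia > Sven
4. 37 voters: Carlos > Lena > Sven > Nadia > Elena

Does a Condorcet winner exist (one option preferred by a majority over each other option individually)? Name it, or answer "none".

Nadia

Nadia vs Carlos: 162–88 for Nadia.
Nadia vs Lena: 162–88 for Nadia.
Nadia vs Elena: 199–51 for Nadia.
Nadia vs Sven: 213–37 for Nadia.
Nadia beats every other option head-to-head.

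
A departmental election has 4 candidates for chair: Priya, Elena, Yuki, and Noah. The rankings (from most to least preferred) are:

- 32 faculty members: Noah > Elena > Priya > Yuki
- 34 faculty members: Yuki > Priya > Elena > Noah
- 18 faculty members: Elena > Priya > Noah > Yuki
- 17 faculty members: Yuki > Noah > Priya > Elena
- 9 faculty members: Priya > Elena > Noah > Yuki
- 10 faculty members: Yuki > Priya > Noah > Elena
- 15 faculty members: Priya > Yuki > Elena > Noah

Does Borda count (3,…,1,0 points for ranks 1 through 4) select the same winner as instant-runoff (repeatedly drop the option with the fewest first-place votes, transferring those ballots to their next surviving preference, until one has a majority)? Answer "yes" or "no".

yes

Borda — scores: Priya 245, Elena 185, Yuki 213, Noah 167. Winner: Priya.
Instant-runoff — R1 Priya 24, Elena 18, Yuki 61, Noah 32 (Elena out); R2 Priya 42, Yuki 61, Noah 32 (Noah out); R3 Priya 74, Yuki 61 (Priya winner). Winner: Priya.
The two methods agree.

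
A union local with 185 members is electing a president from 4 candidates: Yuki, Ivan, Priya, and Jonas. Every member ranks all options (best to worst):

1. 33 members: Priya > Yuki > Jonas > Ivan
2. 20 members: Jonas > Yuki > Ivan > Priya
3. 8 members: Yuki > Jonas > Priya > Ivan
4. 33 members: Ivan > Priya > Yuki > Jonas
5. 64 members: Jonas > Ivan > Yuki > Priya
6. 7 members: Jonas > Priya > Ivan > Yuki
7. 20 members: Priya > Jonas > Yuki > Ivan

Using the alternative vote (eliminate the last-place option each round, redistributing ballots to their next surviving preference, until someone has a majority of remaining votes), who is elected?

Round 1: Yuki 8, Ivan 33, Priya 53, Jonas 91. Eliminate Yuki.
Round 2: Ivan 33, Priya 53, Jonas 99. Jonas has a majority.

Jonas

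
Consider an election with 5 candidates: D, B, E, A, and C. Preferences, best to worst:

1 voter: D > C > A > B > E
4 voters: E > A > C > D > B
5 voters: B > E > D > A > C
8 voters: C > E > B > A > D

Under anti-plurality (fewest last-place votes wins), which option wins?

Last-place votes: D 8, B 4, E 1, A 0, C 5.
A is ranked last by the fewest voters, so A wins.

A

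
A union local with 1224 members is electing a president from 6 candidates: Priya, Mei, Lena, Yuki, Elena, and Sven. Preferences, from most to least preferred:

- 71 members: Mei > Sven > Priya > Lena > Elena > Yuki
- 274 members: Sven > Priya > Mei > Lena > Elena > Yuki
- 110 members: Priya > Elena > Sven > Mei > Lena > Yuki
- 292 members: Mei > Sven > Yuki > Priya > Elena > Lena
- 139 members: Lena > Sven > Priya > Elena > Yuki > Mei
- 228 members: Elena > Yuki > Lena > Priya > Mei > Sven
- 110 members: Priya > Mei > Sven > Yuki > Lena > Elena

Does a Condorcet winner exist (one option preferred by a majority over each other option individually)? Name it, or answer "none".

Checking pairwise contests:
Sven beats Priya 776–448.
Priya beats Mei 861–363.
Priya beats Lena 857–367.
Priya beats Yuki 704–520.
Priya beats Elena 996–228.
Mei beats Sven 701–523.
Every option loses at least one head-to-head, so there is no Condorcet winner.

none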